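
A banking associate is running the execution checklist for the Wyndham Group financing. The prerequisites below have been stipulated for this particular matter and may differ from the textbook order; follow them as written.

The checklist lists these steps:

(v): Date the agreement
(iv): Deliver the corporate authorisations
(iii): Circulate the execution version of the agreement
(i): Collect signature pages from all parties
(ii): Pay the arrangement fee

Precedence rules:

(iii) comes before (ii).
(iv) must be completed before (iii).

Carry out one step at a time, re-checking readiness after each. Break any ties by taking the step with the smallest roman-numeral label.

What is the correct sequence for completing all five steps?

(i), (iv) and (v) have no prerequisites; (i) has the earlier label, so (i) is first.
Now (iv) and (v) have their prerequisites met. (iv) has the earlier label, so (iv) next.
(iii) now also ready, so the ready set is {(iii), (v)}; (iii) has the earlier label → (iii).
Ready: (ii) and (v). (ii) has the earlier label → (ii).
(v) is the only step now ready → (v).

(i) → (iv) → (iii) → (ii) → (v)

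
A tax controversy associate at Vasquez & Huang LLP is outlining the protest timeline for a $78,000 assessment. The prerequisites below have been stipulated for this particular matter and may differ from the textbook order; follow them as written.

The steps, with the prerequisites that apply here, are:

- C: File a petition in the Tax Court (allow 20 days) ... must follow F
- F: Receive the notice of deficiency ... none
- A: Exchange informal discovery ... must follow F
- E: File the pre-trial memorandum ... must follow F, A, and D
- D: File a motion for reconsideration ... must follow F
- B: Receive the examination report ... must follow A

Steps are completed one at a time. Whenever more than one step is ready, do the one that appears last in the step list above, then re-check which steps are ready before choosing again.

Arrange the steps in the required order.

F is the only step with nothing outstanding, so it goes first.
Ready: D, A and C. D is listed later → D.
Ready: A and C. A is listed later → A.
B, E and C are all available; B is listed later → B.
E and C are both available; E is listed later → E.
C needed F, now all done → C.

F D A B E C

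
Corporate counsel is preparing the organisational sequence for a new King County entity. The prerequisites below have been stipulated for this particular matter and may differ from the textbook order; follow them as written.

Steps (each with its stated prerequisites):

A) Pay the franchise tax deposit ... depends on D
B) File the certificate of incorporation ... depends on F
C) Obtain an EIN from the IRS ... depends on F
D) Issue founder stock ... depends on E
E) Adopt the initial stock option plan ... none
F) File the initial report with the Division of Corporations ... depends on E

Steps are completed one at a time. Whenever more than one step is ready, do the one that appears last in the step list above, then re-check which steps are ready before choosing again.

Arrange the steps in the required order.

Only E has no prerequisites, so it is first.
Now F and D have their prerequisites met. F is listed later, so F next.
C and B now also ready, so the ready set is {D, C, B}; D is listed later → D.
C, B and A are all available; C is listed later → C.
Now B and A have their prerequisites met. B is listed later, so B next.
Next only A has its prerequisites met → A.

E → F → D → C → B → A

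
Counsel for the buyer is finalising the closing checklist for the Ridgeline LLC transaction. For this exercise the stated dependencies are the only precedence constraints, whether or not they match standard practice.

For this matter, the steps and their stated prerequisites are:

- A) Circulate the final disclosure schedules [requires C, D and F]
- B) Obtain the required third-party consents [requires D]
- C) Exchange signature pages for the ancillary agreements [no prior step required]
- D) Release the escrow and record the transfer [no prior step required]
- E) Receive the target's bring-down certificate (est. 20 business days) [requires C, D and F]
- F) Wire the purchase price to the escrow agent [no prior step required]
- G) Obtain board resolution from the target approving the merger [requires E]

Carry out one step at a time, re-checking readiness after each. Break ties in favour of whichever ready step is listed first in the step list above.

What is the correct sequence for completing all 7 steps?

Nothing is required for C, D and F. C is listed earlier → C first.
D and F are both available; D is listed earlier → D.
Now B and F have their prerequisites met. B is listed earlier, so B next.
F is the only step now ready → F.
Ready: A and E. A is listed earlier → A.
E needed C, D and F, now all done → E.
G needed E, now all done → G.

C, D, B, F, A, E, G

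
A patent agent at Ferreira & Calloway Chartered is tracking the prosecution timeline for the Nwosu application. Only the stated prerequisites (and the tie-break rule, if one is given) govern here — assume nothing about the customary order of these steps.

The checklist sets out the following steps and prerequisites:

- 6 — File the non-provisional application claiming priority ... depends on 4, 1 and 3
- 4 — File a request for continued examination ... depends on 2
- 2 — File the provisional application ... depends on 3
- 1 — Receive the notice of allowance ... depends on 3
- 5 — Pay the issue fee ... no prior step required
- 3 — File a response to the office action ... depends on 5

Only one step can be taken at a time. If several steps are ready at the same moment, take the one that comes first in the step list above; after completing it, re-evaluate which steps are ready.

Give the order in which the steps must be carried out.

5 3 2 4 1 6

5 has no prerequisites → 5 first.
3 needed 5, now all done → 3.
Now 2 and 1 have their prerequisites met. 2 is listed earlier, so 2 next.
Ready: 4 and 1. 4 is listed earlier → 4.
Next only 1 has its prerequisites met → 1.
6 is the only step now ready → 6.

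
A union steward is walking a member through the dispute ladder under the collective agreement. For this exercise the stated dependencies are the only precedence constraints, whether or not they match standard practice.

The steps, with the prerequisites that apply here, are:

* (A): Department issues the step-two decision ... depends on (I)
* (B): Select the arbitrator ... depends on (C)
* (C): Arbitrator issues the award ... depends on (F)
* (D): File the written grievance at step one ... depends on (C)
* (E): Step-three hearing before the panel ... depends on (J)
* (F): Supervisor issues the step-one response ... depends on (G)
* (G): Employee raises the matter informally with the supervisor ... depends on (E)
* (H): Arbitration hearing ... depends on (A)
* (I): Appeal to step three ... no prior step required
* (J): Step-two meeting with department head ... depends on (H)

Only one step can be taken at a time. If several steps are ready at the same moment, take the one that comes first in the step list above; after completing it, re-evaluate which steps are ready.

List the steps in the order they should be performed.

(I) is the only step with nothing outstanding, so it goes first.
(A) is the only step now ready → (A).
(H) needed (A), now all done → (H).
(J) needed (H), now all done → (J).
(E) needed (J), now all done → (E).
That leaves (G) as the only ready step → (G).
Next only (F) has its prerequisites met → (F).
That leaves (C) as the only ready step → (C).
(B) and (D) are both available; (B) is listed earlier → (B).
(D) needed (C), now all done → (D).

(I), (A), (H), (J), (E), (G), (F), (C), (B), (D)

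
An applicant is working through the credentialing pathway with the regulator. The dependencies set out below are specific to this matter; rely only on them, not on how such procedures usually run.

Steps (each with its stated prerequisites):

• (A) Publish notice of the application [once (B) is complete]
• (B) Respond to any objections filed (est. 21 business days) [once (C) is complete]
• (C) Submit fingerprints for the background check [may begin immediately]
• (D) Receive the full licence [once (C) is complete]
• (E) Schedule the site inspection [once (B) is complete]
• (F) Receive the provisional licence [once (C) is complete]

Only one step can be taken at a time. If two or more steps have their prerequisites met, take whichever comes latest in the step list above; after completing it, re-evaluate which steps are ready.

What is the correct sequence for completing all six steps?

(C) has no prerequisites → (C) first.
Ready: (F), (D) and (B). (F) is listed later → (F).
Ready: (D) and (B). (D) is listed later → (D).
(B) is the only step now ready → (B).
Now (E) and (A) have their prerequisites met. (E) is listed later, so (E) next.
That leaves (A) as the only ready step → (A).

(C), (F), (D), (B), (E), (A)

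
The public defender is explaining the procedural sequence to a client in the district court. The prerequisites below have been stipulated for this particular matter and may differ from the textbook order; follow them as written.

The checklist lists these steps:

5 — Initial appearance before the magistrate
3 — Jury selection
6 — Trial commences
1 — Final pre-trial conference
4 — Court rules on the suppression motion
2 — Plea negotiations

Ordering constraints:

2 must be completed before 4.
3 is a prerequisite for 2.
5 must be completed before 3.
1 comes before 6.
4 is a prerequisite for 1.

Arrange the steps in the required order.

5, 3, 2, 4, 1, 6

5 is the only step with nothing outstanding, so it goes first.
Next only 3 has its prerequisites met → 3.
2 is the only step now ready → 2.
4 needed 2, now all done → 4.
1 needed 4, now all done → 1.
6 is the only step now ready → 6.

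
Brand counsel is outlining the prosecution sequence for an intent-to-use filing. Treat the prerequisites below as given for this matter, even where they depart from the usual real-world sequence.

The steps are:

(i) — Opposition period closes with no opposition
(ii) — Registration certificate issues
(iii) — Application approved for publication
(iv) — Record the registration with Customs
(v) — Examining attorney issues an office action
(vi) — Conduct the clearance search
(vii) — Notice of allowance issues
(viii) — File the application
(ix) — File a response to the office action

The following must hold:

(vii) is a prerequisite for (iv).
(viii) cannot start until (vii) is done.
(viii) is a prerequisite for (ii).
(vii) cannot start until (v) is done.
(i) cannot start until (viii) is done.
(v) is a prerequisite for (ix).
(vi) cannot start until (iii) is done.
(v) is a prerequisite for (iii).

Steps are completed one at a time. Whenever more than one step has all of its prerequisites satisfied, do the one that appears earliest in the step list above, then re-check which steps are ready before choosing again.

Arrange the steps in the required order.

(v) (iii) (vi) (vii) (iv) (viii) (i) (ii) (ix)

(v) is the only step with nothing outstanding, so it goes first.
Ready: (iii), (vii) and (ix). (iii) is listed earlier → (iii).
(vi) now also ready, so the ready set is {(vi), (vii), (ix)}; (vi) is listed earlier → (vi).
(vii) and (ix) are both available; (vii) is listed earlier → (vii).
(iv) and (viii) now also ready, so the ready set is {(iv), (viii), (ix)}; (iv) is listed earlier → (iv).
Ready: (viii) and (ix). (viii) is listed earlier → (viii).
(i) and (ii) now also ready, so the ready set is {(i), (ii), (ix)}; (i) is listed earlier → (i).
(ii) and (ix) are both available; (ii) is listed earlier → (ii).
(ix) needed (v), now all done → (ix).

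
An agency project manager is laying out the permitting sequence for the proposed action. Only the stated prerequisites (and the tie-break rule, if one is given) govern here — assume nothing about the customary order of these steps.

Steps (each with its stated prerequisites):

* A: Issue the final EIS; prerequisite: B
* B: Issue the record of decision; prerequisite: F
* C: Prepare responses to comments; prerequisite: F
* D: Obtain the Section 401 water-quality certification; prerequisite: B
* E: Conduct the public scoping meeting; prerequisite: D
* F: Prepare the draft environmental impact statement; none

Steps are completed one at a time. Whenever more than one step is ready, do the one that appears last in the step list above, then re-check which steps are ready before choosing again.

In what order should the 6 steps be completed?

F → C → B → D → E → A

F is the only step with nothing outstanding, so it goes first.
Ready: C and B. C is listed later → C.
Next only B has its prerequisites met → B.
Now D and A have their prerequisites met. D is listed later, so D next.
E now also ready, so the ready set is {E, A}; E is listed later → E.
A needed B, now all done → A.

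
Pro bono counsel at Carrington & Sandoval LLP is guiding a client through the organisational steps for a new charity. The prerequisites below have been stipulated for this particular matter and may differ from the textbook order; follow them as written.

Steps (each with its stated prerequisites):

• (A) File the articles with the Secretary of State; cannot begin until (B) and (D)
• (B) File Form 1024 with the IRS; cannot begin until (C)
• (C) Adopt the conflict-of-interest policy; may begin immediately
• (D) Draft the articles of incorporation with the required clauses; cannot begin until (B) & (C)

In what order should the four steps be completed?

(C), (B), (D), (A)

(C) is the only step with nothing outstanding, so it goes first.
Next only (B) has its prerequisites met → (B).
(D) needed (B) and (C), now all done → (D).
(A) needed (B) and (D), now all done → (A).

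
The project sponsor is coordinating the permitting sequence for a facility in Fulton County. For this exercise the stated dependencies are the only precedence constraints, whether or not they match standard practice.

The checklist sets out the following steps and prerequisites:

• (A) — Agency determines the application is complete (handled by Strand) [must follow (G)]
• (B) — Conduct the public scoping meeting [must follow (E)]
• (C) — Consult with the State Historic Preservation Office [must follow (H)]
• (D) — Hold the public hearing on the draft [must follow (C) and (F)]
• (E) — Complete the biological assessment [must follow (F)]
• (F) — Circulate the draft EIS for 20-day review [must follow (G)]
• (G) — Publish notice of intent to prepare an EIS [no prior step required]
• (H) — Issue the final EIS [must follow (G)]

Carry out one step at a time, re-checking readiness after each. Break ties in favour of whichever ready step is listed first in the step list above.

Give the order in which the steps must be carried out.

(G), (A), (F), (E), (B), (H), (C), (D)

(G) has no prerequisites → (G) first.
Now (A), (F) and (H) have their prerequisites met. (A) is listed earlier, so (A) next.
Ready: (F) and (H). (F) is listed earlier → (F).
(E) now also ready, so the ready set is {(E), (H)}; (E) is listed earlier → (E).
(B) now also ready, so the ready set is {(B), (H)}; (B) is listed earlier → (B).
That leaves (H) as the only ready step → (H).
That leaves (C) as the only ready step → (C).
(D) needed (C) and (F), now all done → (D).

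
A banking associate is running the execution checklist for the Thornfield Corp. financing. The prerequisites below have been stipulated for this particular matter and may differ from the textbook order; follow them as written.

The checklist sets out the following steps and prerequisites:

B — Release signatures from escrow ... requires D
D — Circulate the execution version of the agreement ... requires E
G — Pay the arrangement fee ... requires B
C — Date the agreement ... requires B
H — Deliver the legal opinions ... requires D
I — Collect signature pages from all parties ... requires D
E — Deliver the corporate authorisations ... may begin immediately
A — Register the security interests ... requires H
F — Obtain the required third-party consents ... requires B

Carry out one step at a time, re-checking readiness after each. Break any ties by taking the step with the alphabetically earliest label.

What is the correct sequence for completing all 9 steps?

Only E has no prerequisites, so it is first.
D needed E, now all done → D.
Now B, H and I have their prerequisites met. B has the earlier label, so B next.
C, F and G now also ready, so the ready set is {C, F, G, H, I}; C has the earlier label → C.
Now F, G, H and I have their prerequisites met. F has the earlier label, so F next.
G, H and I are all available; G has the earlier label → G.
Now H and I have their prerequisites met. H has the earlier label, so H next.
Ready: A and I. A has the earlier label → A.
That leaves I as the only ready step → I.

E, D, B, C, F, G, H, A, I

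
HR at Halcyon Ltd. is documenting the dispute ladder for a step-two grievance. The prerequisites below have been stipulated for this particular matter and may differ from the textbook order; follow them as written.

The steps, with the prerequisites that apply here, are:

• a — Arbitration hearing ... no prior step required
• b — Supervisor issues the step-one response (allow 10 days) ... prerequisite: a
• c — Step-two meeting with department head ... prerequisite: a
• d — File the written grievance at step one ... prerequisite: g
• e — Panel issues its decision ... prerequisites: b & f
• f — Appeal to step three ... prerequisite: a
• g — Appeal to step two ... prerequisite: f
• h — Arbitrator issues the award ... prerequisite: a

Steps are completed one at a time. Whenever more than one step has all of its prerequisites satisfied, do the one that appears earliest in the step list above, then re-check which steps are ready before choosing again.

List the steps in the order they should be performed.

a, b, c, f, e, g, d, h

a has no prerequisites → a first.
Now b, c, f and h have their prerequisites met. b is listed earlier, so b next.
Now c, f and h have their prerequisites met. c is listed earlier, so c next.
Now f and h have their prerequisites met. f is listed earlier, so f next.
e and g now also ready, so the ready set is {e, g, h}; e is listed earlier → e.
g and h are both available; g is listed earlier → g.
Now d and h have their prerequisites met. d is listed earlier, so d next.
That leaves h as the only ready step → h.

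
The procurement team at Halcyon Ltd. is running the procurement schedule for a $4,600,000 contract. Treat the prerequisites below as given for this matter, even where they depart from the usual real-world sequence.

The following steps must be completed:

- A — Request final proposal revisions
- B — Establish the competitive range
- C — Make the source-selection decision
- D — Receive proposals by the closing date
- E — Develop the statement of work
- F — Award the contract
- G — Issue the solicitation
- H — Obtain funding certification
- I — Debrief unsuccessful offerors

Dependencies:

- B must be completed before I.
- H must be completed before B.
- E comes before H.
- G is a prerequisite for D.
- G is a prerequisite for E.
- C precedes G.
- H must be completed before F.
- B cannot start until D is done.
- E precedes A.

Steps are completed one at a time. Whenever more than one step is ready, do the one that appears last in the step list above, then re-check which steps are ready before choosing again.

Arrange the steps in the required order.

C has no prerequisites → C first.
G is the only step now ready → G.
Now E and D have their prerequisites met. E is listed later, so E next.
Ready: H, D and A. H is listed later → H.
F now also ready, so the ready set is {F, D, A}; F is listed later → F.
D and A are both available; D is listed later → D.
B and A are both available; B is listed later → B.
Now I and A have their prerequisites met. I is listed later, so I next.
A is the only step now ready → A.

C → G → E → H → F → D → B → I → A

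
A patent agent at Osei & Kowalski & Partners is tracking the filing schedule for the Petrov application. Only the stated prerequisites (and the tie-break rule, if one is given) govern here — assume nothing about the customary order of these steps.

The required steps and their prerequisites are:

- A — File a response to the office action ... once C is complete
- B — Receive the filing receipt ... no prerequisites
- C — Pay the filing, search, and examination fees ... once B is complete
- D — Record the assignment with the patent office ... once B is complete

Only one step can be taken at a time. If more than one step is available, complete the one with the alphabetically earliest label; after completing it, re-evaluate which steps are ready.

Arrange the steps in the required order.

B has no prerequisites → B first.
Ready: C and D. C has the earlier label → C.
A now also ready, so the ready set is {A, D}; A has the earlier label → A.
That leaves D as the only ready step → D.

B C A D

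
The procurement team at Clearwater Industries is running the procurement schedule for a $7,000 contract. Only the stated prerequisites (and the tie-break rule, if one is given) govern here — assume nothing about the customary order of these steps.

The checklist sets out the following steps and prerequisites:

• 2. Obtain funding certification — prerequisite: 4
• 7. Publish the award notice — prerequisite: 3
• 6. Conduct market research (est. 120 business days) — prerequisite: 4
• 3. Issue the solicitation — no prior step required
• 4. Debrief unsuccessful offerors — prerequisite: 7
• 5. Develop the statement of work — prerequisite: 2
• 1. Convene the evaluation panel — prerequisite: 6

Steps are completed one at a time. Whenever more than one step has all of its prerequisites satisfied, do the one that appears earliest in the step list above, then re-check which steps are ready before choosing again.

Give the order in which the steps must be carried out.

3, 7, 4, 2, 6, 5, 1

3 is the only step with nothing outstanding, so it goes first.
7 needed 3, now all done → 7.
4 is the only step now ready → 4.
Ready: 2 and 6. 2 is listed earlier → 2.
Now 6 and 5 have their prerequisites met. 6 is listed earlier, so 6 next.
5 and 1 are both available; 5 is listed earlier → 5.
Next only 1 has its prerequisites met → 1.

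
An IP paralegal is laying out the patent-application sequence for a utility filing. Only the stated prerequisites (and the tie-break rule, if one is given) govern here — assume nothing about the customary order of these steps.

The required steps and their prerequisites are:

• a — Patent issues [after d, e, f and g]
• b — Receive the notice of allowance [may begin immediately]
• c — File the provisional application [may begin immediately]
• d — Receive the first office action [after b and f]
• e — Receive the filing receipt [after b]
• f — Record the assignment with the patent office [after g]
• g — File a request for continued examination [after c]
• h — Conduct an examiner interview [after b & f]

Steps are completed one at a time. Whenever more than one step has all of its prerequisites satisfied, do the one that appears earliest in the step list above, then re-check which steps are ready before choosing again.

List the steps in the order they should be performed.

b c e g f d a h

b and c have no prerequisites; b is listed earlier, so b is first.
e now also ready, so the ready set is {c, e}; c is listed earlier → c.
g now also ready, so the ready set is {e, g}; e is listed earlier → e.
That leaves g as the only ready step → g.
f needed g, now all done → f.
Ready: d and h. d is listed earlier → d.
a now also ready, so the ready set is {a, h}; a is listed earlier → a.
h needed b and f, now all done → h.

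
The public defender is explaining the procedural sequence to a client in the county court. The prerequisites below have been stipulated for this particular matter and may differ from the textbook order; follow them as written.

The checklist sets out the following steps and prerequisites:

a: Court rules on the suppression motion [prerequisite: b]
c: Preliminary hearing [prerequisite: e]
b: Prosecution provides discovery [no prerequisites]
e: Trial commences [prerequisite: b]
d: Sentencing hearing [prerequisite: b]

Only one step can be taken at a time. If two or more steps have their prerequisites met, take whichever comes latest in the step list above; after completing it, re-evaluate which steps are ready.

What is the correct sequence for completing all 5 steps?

b, d, e, c, a

Only b has no prerequisites, so it is first.
Ready: d, e and a. d is listed later → d.
Ready: e and a. e is listed later → e.
c now also ready, so the ready set is {c, a}; c is listed later → c.
a needed b, now all done → a.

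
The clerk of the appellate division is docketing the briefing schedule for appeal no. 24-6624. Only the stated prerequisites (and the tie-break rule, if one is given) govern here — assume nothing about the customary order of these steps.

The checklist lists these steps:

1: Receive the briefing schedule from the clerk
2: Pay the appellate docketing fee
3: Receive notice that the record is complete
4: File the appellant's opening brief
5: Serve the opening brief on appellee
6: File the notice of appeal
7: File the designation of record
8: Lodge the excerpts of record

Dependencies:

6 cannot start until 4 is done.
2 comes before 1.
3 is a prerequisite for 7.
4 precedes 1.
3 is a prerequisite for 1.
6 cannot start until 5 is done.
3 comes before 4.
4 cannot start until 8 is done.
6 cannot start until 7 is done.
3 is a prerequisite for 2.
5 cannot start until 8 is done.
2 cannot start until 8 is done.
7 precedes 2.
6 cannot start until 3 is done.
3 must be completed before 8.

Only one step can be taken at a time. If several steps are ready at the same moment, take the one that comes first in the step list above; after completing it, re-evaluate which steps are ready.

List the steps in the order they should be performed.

3 has no prerequisites → 3 first.
Ready: 7 and 8. 7 is listed earlier → 7.
8 needed 3, now all done → 8.
2, 4 and 5 are all available; 2 is listed earlier → 2.
Now 4 and 5 have their prerequisites met. 4 is listed earlier, so 4 next.
1 and 5 are both available; 1 is listed earlier → 1.
5 needed 8, now all done → 5.
6 is the only step now ready → 6.

3 7 8 2 4 1 5 6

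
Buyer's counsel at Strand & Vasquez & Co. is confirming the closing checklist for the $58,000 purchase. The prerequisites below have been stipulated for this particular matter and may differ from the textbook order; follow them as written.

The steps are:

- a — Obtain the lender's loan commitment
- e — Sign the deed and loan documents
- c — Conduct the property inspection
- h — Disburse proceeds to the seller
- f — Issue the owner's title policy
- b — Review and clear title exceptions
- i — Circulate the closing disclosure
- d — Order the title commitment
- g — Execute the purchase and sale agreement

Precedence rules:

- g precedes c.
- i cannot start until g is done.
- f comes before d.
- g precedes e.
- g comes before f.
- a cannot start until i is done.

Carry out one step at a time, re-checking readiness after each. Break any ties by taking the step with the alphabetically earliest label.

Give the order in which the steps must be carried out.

b → g → c → e → f → d → h → i → a

b, g and h have no prerequisites; b has the earlier label, so b is first.
g and h are both available; g has the earlier label → g.
Ready: c, e, f, h and i. c has the earlier label → c.
e, f, h and i are all available; e has the earlier label → e.
Now f, h and i have their prerequisites met. f has the earlier label, so f next.
d, h and i are all available; d has the earlier label → d.
h and i are both available; h has the earlier label → h.
i needed g, now all done → i.
That leaves a as the only ready step → a.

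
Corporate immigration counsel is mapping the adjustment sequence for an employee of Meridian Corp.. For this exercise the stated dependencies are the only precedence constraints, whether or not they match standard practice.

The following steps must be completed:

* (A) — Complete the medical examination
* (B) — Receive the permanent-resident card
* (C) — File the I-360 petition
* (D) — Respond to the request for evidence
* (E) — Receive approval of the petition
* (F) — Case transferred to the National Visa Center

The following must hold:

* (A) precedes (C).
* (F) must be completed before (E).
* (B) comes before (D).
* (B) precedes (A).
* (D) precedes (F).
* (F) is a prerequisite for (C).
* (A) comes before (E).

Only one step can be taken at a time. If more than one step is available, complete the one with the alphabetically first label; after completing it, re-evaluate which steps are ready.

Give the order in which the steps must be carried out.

(B), (A), (D), (F), (C), (E)

(B) has no prerequisites → (B) first.
Now (A) and (D) have their prerequisites met. (A) has the earlier label, so (A) next.
(D) is the only step now ready → (D).
(F) needed (D), now all done → (F).
Now (C) and (E) have their prerequisites met. (C) has the earlier label, so (C) next.
(E) is the only step now ready → (E).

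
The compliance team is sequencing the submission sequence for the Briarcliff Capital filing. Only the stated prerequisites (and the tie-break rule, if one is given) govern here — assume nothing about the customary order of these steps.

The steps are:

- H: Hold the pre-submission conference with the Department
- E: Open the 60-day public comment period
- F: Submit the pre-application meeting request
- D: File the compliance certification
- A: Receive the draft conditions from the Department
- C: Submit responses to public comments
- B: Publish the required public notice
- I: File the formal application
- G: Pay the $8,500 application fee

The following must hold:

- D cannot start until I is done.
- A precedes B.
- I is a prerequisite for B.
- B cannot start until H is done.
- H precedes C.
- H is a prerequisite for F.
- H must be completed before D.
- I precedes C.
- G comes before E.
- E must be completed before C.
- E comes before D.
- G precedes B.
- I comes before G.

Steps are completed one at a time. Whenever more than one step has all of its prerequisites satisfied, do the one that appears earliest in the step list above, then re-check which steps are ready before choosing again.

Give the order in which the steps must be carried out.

H, A and I have no prerequisites; H is listed earlier, so H is first.
F now also ready, so the ready set is {F, A, I}; F is listed earlier → F.
A and I are both available; A is listed earlier → A.
I is the only step now ready → I.
G needed I, now all done → G.
Now E and B have their prerequisites met. E is listed earlier, so E next.
Ready: D, C and B. D is listed earlier → D.
Ready: C and B. C is listed earlier → C.
That leaves B as the only ready step → B.

H → F → A → I → G → E → D → C → B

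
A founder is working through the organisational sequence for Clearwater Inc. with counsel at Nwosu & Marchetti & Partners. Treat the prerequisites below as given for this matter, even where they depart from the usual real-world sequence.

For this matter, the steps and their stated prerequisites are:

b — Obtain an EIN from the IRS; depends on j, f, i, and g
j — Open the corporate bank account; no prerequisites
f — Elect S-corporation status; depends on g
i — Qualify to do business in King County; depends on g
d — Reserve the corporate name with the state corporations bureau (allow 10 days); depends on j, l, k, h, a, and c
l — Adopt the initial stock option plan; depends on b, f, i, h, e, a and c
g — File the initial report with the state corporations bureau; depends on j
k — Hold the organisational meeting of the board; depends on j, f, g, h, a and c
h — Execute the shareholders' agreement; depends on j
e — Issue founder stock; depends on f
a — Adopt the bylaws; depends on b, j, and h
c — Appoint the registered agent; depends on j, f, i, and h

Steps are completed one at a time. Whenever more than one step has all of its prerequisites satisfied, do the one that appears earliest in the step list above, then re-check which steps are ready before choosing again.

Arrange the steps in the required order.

j, g, f, i, b, h, e, a, c, l, k, d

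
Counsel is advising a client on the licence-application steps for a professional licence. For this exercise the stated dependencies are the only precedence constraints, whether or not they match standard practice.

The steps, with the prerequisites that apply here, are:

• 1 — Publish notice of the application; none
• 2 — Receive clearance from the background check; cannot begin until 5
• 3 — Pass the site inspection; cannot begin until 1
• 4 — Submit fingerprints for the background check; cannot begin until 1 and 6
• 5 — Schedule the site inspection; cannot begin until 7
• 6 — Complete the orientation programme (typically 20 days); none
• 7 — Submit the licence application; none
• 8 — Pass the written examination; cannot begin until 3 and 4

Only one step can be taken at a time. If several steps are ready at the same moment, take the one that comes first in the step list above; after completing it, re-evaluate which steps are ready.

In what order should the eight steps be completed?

1, 3, 6, 4, 7, 5, 2, 8

Nothing is required for 1, 6 and 7. 1 is listed earlier → 1 first.
3, 6 and 7 are all available; 3 is listed earlier → 3.
Now 6 and 7 have their prerequisites met. 6 is listed earlier, so 6 next.
4 now also ready, so the ready set is {4, 7}; 4 is listed earlier → 4.
8 now also ready, so the ready set is {7, 8}; 7 is listed earlier → 7.
5 now also ready, so the ready set is {5, 8}; 5 is listed earlier → 5.
Ready: 2 and 8. 2 is listed earlier → 2.
Next only 8 has its prerequisites met → 8.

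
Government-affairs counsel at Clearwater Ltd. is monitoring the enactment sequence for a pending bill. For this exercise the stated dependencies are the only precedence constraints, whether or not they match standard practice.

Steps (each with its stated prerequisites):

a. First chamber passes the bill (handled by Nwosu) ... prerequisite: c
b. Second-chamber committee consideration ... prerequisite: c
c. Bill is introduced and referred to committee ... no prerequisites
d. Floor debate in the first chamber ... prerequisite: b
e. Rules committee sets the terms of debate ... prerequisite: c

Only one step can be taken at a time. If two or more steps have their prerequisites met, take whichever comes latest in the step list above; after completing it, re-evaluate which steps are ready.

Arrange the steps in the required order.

c, e, b, d, a

Only c has no prerequisites, so it is first.
Ready: e, b and a. e is listed later → e.
Ready: b and a. b is listed later → b.
Now d and a have their prerequisites met. d is listed later, so d next.
That leaves a as the only ready step → a.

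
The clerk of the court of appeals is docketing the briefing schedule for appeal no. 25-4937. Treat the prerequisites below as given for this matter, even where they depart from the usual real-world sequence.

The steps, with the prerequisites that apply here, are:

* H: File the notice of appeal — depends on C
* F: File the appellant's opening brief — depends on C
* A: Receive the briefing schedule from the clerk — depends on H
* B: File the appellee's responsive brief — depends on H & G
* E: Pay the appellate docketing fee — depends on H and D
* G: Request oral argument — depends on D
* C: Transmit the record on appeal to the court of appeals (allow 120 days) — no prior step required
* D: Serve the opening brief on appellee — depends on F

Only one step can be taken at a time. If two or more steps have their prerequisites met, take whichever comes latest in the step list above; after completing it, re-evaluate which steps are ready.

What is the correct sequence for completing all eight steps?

C F D G H E B A

Only C has no prerequisites, so it is first.
Ready: F and H. F is listed later → F.
D now also ready, so the ready set is {D, H}; D is listed later → D.
Now G and H have their prerequisites met. G is listed later, so G next.
Next only H has its prerequisites met → H.
E, B and A are all available; E is listed later → E.
Now B and A have their prerequisites met. B is listed later, so B next.
That leaves A as the only ready step → A.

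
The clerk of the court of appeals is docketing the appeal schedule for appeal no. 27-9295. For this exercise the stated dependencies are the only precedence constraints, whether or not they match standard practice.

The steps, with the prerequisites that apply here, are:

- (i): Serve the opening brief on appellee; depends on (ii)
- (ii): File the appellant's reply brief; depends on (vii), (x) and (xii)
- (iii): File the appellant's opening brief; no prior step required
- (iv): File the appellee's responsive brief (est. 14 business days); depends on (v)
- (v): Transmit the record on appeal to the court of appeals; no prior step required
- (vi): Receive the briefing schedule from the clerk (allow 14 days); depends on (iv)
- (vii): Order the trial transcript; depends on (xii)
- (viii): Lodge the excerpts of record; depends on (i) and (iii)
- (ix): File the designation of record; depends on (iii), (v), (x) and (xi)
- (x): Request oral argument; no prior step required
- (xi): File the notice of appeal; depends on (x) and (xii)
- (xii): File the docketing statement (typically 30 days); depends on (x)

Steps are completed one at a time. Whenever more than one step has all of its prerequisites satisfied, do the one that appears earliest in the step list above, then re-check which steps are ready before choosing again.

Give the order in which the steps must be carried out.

(iii) (v) (iv) (vi) (x) (xii) (vii) (ii) (i) (viii) (xi) (ix)

Nothing is required for (iii), (v) and (x). (iii) is listed earlier → (iii) first.
Now (v) and (x) have their prerequisites met. (v) is listed earlier, so (v) next.
(iv) now also ready, so the ready set is {(iv), (x)}; (iv) is listed earlier → (iv).
(vi) and (x) are both available; (vi) is listed earlier → (vi).
That leaves (x) as the only ready step → (x).
(xii) needed (x), now all done → (xii).
(vii) and (xi) are both available; (vii) is listed earlier → (vii).
Now (ii) and (xi) have their prerequisites met. (ii) is listed earlier, so (ii) next.
(i) and (xi) are both available; (i) is listed earlier → (i).
(viii) now also ready, so the ready set is {(viii), (xi)}; (viii) is listed earlier → (viii).
Next only (xi) has its prerequisites met → (xi).
Next only (ix) has its prerequisites met → (ix).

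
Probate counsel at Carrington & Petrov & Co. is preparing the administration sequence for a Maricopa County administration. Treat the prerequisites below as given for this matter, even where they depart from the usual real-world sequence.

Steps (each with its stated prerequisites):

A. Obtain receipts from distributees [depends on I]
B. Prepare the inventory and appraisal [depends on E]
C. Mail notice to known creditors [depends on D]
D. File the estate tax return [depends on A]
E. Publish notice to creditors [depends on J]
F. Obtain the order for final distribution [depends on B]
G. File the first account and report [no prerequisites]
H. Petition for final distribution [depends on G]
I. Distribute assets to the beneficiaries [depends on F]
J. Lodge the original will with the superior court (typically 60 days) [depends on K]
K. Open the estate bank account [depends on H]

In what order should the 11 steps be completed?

G has no prerequisites → G first.
H needed G, now all done → H.
Next only K has its prerequisites met → K.
Next only J has its prerequisites met → J.
E needed J, now all done → E.
Next only B has its prerequisites met → B.
F is the only step now ready → F.
Next only I has its prerequisites met → I.
Next only A has its prerequisites met → A.
D is the only step now ready → D.
C needed D, now all done → C.

G, H, K, J, E, B, F, I, A, D, C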